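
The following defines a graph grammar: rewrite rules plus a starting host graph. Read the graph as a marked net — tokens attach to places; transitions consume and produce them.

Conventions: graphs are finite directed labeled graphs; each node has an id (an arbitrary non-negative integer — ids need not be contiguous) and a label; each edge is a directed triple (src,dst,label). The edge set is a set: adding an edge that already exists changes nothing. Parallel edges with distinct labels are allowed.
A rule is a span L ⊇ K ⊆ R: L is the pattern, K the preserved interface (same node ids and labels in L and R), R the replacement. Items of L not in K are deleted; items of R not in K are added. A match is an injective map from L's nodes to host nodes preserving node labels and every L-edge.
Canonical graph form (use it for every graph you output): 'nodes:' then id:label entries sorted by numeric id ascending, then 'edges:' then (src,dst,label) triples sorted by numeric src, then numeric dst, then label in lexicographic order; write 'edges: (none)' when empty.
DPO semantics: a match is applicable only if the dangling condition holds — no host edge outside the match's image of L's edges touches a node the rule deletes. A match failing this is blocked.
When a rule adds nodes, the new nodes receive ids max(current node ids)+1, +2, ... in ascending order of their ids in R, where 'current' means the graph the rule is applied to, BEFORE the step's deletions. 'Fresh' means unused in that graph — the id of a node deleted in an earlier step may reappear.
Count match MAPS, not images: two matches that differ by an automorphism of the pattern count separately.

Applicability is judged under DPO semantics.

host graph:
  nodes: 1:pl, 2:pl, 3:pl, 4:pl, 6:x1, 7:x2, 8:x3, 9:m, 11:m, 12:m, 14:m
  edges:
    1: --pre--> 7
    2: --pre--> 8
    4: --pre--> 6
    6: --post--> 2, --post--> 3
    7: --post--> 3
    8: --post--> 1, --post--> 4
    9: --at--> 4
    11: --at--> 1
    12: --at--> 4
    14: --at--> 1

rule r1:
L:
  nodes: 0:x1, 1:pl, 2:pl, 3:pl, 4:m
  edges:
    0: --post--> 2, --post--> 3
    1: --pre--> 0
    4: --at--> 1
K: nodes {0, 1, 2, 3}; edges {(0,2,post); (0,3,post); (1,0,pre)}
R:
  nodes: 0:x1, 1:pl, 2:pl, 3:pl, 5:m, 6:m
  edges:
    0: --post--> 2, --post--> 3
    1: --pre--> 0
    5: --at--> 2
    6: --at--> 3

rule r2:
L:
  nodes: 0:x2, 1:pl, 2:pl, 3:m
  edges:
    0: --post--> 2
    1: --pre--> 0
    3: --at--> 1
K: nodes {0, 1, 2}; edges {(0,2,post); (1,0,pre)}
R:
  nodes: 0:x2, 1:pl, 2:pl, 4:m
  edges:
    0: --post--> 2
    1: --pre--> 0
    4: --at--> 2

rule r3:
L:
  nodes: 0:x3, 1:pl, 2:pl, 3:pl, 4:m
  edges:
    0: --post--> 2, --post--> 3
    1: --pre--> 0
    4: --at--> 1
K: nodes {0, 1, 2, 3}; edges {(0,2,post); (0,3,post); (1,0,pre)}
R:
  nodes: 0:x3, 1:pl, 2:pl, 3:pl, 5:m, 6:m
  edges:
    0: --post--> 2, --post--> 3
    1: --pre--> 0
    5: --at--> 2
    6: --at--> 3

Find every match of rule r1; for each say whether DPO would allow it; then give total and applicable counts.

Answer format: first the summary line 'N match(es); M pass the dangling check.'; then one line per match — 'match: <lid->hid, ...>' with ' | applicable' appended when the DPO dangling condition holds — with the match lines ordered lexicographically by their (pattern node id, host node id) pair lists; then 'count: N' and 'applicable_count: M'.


4 match(es); 4 pass the dangling check.
match: 0->6, 1->4, 2->2, 3->3, 4->9 | applicable
match: 0->6, 1->4, 2->2, 3->3, 4->12 | applicable
match: 0->6, 1->4, 2->3, 3->2, 4->9 | applicable
match: 0->6, 1->4, 2->3, 3->2, 4->12 | applicable
count: 4
applicable_count: 4


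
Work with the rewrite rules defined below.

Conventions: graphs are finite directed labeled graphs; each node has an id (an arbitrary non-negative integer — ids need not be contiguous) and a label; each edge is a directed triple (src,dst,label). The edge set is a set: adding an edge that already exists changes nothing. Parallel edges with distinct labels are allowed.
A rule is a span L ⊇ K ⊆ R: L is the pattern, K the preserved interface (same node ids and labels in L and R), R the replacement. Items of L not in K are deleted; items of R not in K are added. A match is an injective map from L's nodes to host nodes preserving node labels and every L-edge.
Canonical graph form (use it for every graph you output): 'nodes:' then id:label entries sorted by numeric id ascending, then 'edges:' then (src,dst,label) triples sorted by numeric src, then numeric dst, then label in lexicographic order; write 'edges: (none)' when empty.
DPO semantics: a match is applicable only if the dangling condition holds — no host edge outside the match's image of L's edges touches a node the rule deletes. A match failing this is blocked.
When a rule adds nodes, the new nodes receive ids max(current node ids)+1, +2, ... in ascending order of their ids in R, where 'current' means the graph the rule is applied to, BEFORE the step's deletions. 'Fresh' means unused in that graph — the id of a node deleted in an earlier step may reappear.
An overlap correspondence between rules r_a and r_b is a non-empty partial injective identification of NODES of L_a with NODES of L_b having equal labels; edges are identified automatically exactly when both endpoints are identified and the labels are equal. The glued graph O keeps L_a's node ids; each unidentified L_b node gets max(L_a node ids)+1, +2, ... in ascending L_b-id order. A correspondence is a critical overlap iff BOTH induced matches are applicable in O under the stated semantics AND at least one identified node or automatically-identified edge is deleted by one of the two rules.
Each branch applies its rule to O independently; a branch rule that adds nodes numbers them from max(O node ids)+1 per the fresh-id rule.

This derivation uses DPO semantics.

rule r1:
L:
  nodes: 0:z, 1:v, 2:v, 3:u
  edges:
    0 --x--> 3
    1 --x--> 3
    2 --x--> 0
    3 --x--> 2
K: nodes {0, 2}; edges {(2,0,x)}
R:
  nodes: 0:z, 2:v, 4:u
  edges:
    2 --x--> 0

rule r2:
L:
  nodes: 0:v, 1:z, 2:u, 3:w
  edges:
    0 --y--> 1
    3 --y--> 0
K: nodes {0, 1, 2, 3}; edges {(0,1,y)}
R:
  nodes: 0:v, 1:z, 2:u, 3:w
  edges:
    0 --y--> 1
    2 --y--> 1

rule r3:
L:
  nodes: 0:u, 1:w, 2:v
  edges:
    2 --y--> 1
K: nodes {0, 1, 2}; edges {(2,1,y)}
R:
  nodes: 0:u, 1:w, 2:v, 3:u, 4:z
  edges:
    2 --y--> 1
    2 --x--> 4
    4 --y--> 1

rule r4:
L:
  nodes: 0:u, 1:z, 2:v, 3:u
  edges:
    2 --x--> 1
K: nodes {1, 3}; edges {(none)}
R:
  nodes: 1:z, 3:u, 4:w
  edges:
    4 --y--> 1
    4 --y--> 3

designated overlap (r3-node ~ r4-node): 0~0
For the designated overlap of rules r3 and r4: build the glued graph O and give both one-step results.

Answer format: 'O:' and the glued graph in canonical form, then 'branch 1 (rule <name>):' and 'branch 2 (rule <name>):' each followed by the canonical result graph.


O:
nodes: 0:u, 1:w, 2:v, 3:z, 4:v, 5:u
edges: (2,1,y); (4,3,x)
branch 1 (rule r3):
nodes: 0:u, 1:w, 2:v, 3:z, 4:v, 5:u, 6:u, 7:z
edges: (2,1,y); (2,7,x); (4,3,x); (7,1,y)
branch 2 (rule r4):
nodes: 1:w, 2:v, 3:z, 5:u, 6:w
edges: (2,1,y); (6,3,y); (6,5,y)


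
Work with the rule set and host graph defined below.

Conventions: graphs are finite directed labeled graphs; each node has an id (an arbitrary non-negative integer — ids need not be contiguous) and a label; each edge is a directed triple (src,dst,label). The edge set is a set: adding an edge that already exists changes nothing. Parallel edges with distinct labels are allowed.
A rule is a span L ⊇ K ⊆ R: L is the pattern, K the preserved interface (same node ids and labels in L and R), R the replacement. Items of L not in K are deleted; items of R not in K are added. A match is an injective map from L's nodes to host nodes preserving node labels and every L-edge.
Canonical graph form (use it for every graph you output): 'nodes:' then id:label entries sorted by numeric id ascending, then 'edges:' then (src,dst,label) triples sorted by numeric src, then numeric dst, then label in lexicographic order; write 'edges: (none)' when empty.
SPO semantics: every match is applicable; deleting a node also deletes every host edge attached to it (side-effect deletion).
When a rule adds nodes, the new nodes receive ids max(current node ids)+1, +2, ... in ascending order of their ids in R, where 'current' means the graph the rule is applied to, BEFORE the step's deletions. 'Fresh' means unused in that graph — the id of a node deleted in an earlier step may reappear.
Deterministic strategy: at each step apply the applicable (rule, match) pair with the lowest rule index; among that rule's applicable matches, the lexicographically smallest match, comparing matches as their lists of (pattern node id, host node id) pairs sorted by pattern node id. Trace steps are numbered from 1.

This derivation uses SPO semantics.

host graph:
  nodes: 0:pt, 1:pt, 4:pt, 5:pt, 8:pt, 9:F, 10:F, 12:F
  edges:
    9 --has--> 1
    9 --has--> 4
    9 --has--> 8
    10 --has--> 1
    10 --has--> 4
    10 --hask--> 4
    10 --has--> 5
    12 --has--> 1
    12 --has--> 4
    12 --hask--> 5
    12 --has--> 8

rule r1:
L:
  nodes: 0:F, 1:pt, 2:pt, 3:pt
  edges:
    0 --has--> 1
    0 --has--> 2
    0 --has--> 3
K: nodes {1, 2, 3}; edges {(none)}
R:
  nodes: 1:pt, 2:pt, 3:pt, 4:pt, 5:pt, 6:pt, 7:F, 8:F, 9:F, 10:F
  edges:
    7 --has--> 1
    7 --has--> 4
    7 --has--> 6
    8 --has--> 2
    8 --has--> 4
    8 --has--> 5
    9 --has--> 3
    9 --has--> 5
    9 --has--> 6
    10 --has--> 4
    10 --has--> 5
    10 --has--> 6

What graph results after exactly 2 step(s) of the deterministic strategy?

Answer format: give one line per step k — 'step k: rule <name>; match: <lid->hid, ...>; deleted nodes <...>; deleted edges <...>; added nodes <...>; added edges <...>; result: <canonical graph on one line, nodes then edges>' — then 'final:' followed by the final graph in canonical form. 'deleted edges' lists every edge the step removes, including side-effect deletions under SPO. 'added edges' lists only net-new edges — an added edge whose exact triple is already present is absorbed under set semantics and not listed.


step 1: rule r1; match: 0->9, 1->1, 2->4, 3->8; deleted nodes 9; deleted edges (9,1,has); (9,4,has); (9,8,has); added nodes 13, 14, 15, 16, 17, 18, 19; added edges (16,1,has); (16,13,has); (16,15,has); (17,4,has); (17,13,has); (17,14,has); (18,8,has); (18,14,has); (18,15,has); (19,13,has); (19,14,has); (19,15,has); result: nodes: 0:pt, 1:pt, 4:pt, 5:pt, 8:pt, 10:F, 12:F, 13:pt, 14:pt, 15:pt, 16:F, 17:F, 18:F, 19:F edges: (10,1,has); (10,4,has); (10,4,hask); (10,5,has); (12,1,has); (12,4,has); (12,5,hask); (12,8,has); (16,1,has); (16,13,has); (16,15,has); (17,4,has); (17,13,has); (17,14,has); (18,8,has); (18,14,has); (18,15,has); (19,13,has); (19,14,has); (19,15,has)
step 2: rule r1; match: 0->10, 1->1, 2->4, 3->5; deleted nodes 10; deleted edges (10,1,has); (10,4,has); (10,4,hask); (10,5,has); added nodes 20, 21, 22, 23, 24, 25, 26; added edges (23,1,has); (23,20,has); (23,22,has); (24,4,has); (24,20,has); (24,21,has); (25,5,has); (25,21,has); (25,22,has); (26,20,has); (26,21,has); (26,22,has); result: nodes: 0:pt, 1:pt, 4:pt, 5:pt, 8:pt, 12:F, 13:pt, 14:pt, 15:pt, 16:F, 17:F, 18:F, 19:F, 20:pt, 21:pt, 22:pt, 23:F, 24:F, 25:F, 26:F edges: (12,1,has); (12,4,has); (12,5,hask); (12,8,has); (16,1,has); (16,13,has); (16,15,has); (17,4,has); (17,13,has); (17,14,has); (18,8,has); (18,14,has); (18,15,has); (19,13,has); (19,14,has); (19,15,has); (23,1,has); (23,20,has); (23,22,has); (24,4,has); (24,20,has); (24,21,has); (25,5,has); (25,21,has); (25,22,has); (26,20,has); (26,21,has); (26,22,has)
final:
nodes: 0:pt, 1:pt, 4:pt, 5:pt, 8:pt, 12:F, 13:pt, 14:pt, 15:pt, 16:F, 17:F, 18:F, 19:F, 20:pt, 21:pt, 22:pt, 23:F, 24:F, 25:F, 26:F
edges: (12,1,has); (12,4,has); (12,5,hask); (12,8,has); (16,1,has); (16,13,has); (16,15,has); (17,4,has); (17,13,has); (17,14,has); (18,8,has); (18,14,has); (18,15,has); (19,13,has); (19,14,has); (19,15,has); (23,1,has); (23,20,has); (23,22,has); (24,4,has); (24,20,has); (24,21,has); (25,5,has); (25,21,has); (25,22,has); (26,20,has); (26,21,has); (26,22,has)


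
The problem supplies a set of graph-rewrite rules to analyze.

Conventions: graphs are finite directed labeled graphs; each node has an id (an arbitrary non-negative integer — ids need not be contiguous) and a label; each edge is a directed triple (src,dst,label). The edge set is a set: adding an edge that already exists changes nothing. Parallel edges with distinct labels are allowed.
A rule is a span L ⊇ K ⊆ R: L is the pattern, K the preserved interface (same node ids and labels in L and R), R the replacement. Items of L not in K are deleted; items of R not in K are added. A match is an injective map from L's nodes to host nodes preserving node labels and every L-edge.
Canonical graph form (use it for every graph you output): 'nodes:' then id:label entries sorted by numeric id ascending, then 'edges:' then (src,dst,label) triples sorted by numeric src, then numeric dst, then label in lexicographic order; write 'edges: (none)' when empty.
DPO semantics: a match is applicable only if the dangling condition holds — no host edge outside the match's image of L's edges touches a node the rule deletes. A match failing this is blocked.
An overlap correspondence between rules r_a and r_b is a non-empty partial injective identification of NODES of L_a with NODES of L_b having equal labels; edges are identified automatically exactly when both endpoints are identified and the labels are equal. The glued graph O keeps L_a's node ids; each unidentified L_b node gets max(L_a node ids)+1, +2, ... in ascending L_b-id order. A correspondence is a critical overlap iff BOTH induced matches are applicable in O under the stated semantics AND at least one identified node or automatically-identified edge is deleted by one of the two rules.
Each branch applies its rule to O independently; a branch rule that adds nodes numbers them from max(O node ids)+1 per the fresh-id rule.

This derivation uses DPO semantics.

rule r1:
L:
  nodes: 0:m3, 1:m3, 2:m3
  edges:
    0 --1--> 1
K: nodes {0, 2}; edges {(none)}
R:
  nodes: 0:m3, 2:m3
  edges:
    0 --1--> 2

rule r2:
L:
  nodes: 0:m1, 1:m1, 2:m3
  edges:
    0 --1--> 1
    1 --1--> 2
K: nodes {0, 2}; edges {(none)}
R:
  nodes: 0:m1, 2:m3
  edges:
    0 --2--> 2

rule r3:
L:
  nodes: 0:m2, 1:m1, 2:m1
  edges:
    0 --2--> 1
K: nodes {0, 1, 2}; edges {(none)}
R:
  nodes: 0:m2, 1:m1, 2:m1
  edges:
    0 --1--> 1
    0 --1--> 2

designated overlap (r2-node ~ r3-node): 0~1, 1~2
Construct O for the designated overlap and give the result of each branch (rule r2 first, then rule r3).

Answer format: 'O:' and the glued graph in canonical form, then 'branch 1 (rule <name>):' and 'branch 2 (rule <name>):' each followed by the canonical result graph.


O:
nodes: 0:m1, 1:m1, 2:m3, 3:m2
edges: (0,1,1); (1,2,1); (3,0,2)
branch 1 (rule r2):
nodes: 0:m1, 2:m3, 3:m2
edges: (0,2,2); (3,0,2)
branch 2 (rule r3):
nodes: 0:m1, 1:m1, 2:m3, 3:m2
edges: (0,1,1); (1,2,1); (3,0,1); (3,1,1)


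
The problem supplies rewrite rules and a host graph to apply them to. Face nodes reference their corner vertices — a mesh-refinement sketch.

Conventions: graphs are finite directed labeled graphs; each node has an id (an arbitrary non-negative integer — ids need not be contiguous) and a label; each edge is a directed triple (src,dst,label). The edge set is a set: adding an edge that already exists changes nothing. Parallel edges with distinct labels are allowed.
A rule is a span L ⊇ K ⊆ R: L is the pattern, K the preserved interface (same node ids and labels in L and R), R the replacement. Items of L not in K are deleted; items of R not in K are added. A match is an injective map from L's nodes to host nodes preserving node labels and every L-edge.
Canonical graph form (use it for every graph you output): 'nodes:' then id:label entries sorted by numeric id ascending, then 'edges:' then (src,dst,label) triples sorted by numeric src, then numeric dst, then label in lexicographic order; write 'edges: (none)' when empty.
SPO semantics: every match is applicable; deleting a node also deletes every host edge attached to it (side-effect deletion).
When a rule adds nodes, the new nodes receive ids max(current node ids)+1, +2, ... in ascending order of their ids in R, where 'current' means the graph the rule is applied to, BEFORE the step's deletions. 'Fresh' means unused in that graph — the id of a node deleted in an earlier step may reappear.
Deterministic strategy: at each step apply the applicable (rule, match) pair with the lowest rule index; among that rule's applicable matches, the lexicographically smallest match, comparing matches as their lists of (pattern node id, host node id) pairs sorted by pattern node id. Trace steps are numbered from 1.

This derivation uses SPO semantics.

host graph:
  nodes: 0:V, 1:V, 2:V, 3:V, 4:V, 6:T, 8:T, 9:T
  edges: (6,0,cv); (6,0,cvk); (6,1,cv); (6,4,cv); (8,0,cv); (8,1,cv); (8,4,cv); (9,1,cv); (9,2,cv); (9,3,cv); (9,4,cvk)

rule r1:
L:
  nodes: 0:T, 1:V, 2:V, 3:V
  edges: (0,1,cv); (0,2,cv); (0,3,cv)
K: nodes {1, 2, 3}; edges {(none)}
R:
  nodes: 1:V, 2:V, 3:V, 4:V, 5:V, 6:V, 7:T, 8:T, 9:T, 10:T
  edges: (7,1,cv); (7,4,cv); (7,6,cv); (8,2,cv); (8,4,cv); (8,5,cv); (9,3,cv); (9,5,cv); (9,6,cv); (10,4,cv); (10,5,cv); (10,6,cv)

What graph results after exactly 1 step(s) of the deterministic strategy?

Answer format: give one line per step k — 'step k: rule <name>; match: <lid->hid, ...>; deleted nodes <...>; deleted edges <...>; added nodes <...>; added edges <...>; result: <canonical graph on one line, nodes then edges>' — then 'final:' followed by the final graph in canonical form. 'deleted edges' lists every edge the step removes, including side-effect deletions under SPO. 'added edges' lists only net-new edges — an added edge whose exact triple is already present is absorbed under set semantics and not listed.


step 1: rule r1; match: 0->6, 1->0, 2->1, 3->4; deleted nodes 6; deleted edges (6,0,cv); (6,0,cvk); (6,1,cv); (6,4,cv); added nodes 10, 11, 12, 13, 14, 15, 16; added edges (13,0,cv); (13,10,cv); (13,12,cv); (14,1,cv); (14,10,cv); (14,11,cv); (15,4,cv); (15,11,cv); (15,12,cv); (16,10,cv); (16,11,cv); (16,12,cv); result: nodes: 0:V, 1:V, 2:V, 3:V, 4:V, 8:T, 9:T, 10:V, 11:V, 12:V, 13:T, 14:T, 15:T, 16:T edges: (8,0,cv); (8,1,cv); (8,4,cv); (9,1,cv); (9,2,cv); (9,3,cv); (9,4,cvk); (13,0,cv); (13,10,cv); (13,12,cv); (14,1,cv); (14,10,cv); (14,11,cv); (15,4,cv); (15,11,cv); (15,12,cv); (16,10,cv); (16,11,cv); (16,12,cv)
final:
nodes: 0:V, 1:V, 2:V, 3:V, 4:V, 8:T, 9:T, 10:V, 11:V, 12:V, 13:T, 14:T, 15:T, 16:T
edges: (8,0,cv); (8,1,cv); (8,4,cv); (9,1,cv); (9,2,cv); (9,3,cv); (9,4,cvk); (13,0,cv); (13,10,cv); (13,12,cv); (14,1,cv); (14,10,cv); (14,11,cv); (15,4,cv); (15,11,cv); (15,12,cv); (16,10,cv); (16,11,cv); (16,12,cv)


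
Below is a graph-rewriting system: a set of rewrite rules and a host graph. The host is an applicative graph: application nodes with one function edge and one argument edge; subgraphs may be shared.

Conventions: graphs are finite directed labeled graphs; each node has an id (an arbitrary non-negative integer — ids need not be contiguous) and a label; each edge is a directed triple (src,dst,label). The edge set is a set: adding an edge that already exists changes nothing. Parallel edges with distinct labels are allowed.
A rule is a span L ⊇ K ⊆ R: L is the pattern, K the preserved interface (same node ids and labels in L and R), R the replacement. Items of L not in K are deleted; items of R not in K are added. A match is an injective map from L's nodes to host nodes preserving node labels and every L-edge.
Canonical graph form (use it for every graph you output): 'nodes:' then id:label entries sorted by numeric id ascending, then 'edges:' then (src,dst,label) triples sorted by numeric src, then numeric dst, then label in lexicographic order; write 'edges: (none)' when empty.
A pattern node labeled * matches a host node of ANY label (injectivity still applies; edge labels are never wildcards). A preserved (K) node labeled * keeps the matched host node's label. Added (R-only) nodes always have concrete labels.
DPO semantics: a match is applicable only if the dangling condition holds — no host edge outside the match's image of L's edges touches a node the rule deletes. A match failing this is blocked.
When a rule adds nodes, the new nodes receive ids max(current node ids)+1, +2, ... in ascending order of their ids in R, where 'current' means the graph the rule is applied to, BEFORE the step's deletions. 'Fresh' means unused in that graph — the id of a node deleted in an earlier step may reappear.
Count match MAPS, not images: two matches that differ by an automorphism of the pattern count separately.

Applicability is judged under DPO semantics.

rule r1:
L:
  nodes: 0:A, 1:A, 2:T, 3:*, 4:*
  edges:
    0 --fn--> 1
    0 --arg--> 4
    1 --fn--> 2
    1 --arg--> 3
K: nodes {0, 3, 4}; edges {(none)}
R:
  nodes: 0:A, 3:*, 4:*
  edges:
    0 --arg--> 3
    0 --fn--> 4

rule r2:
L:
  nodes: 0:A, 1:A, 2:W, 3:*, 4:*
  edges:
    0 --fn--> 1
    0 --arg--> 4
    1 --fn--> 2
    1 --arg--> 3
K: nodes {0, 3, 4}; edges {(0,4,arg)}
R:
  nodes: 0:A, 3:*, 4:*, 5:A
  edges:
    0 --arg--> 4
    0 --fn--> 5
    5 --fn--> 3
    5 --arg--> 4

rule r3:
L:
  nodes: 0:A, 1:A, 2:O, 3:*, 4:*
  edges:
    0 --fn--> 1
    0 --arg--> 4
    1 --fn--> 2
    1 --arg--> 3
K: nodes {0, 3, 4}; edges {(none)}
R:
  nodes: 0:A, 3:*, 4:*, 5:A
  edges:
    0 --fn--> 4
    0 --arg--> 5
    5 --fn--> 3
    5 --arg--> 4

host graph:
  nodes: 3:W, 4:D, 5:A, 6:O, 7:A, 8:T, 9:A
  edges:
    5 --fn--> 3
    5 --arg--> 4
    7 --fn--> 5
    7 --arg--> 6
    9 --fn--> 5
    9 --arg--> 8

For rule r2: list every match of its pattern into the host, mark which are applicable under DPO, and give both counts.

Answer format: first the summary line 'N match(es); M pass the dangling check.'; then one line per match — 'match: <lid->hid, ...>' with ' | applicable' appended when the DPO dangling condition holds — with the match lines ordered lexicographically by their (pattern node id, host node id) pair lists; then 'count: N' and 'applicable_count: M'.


2 match(es); 0 pass the dangling check.
match: 0->7, 1->5, 2->3, 3->4, 4->6
match: 0->9, 1->5, 2->3, 3->4, 4->8
count: 2
applicable_count: 0


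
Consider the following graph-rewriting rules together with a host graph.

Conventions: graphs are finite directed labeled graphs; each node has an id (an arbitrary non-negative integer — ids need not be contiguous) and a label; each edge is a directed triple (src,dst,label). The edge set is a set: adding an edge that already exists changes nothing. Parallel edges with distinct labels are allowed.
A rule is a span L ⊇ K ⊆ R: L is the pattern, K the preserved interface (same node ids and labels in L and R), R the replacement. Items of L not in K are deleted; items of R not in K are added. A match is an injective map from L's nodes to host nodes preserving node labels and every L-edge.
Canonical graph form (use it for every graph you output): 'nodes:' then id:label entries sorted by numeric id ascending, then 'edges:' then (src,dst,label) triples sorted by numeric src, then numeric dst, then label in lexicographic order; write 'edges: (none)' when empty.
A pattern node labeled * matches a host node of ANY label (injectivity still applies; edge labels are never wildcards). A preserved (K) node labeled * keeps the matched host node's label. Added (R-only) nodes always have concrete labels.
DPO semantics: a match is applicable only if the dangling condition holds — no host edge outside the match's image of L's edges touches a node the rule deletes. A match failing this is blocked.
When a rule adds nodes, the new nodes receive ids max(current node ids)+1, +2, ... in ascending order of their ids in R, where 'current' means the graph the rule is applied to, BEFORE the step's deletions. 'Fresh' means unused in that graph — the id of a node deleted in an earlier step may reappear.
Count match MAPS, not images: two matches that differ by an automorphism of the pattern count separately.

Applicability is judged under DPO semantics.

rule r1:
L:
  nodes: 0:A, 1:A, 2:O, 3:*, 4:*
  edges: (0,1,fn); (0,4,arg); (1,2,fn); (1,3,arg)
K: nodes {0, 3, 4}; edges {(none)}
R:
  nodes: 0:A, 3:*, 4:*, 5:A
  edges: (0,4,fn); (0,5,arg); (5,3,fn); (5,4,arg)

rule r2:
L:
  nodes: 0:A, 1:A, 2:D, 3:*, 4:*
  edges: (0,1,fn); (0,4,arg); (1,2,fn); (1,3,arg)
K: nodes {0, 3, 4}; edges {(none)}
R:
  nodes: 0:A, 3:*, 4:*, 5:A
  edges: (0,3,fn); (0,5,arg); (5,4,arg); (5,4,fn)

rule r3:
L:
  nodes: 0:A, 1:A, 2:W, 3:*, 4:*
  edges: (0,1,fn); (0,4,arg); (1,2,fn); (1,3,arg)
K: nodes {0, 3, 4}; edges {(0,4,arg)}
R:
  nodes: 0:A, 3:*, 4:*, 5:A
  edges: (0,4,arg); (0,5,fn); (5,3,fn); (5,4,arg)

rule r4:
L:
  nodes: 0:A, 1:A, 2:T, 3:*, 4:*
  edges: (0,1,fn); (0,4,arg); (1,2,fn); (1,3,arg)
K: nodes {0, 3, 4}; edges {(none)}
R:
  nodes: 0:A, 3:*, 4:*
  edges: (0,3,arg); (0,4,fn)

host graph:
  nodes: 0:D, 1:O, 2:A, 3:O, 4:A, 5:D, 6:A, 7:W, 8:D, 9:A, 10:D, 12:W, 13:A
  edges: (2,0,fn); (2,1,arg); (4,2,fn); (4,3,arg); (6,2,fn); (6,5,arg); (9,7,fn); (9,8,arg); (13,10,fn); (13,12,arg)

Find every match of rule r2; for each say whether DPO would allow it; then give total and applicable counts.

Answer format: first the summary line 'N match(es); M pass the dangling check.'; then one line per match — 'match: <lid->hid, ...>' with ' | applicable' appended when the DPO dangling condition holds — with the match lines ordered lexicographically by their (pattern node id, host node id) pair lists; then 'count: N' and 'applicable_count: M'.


2 match(es); 0 pass the dangling check.
match: 0->4, 1->2, 2->0, 3->1, 4->3
match: 0->6, 1->2, 2->0, 3->1, 4->5
count: 2
applicable_count: 0


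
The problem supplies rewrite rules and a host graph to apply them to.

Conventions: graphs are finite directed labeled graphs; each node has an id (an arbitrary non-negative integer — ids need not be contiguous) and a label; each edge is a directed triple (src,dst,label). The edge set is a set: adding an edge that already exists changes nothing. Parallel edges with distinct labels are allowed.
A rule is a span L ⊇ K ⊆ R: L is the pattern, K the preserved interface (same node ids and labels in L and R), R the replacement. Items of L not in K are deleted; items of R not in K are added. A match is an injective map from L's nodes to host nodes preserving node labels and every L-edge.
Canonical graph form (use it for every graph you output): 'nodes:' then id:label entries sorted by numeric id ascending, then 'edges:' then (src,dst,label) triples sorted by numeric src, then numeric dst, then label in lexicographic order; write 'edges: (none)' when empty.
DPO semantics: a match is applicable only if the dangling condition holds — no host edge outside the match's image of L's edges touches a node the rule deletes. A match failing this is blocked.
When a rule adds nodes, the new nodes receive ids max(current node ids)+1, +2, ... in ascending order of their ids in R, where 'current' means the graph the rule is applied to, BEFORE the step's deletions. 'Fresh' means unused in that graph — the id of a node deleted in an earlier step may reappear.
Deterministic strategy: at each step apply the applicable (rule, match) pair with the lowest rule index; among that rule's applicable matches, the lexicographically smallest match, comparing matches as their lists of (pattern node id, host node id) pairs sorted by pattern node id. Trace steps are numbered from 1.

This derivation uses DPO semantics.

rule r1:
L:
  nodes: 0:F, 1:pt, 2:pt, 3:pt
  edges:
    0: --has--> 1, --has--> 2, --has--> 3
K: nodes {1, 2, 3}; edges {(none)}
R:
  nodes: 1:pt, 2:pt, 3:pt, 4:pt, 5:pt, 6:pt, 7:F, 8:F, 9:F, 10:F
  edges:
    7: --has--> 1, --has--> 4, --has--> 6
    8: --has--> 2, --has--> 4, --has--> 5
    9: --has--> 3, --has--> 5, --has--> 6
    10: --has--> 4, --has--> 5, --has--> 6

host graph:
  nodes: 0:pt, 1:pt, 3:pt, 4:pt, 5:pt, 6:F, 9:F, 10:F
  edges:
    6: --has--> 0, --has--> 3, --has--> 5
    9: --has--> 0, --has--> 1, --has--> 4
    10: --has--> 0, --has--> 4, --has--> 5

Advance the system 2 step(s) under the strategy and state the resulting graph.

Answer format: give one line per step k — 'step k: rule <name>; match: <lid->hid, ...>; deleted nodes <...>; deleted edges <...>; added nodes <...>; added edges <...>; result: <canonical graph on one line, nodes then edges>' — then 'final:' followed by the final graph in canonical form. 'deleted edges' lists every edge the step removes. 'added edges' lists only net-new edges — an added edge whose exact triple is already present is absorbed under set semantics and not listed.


step 1: rule r1; match: 0->6, 1->0, 2->3, 3->5; deleted nodes 6; deleted edges (6,0,has); (6,3,has); (6,5,has); added nodes 11, 12, 13, 14, 15, 16, 17; added edges (14,0,has); (14,11,has); (14,13,has); (15,3,has); (15,11,has); (15,12,has); (16,5,has); (16,12,has); (16,13,has); (17,11,has); (17,12,has); (17,13,has); result: nodes: 0:pt, 1:pt, 3:pt, 4:pt, 5:pt, 9:F, 10:F, 11:pt, 12:pt, 13:pt, 14:F, 15:F, 16:F, 17:F edges: (9,0,has); (9,1,has); (9,4,has); (10,0,has); (10,4,has); (10,5,has); (14,0,has); (14,11,has); (14,13,has); (15,3,has); (15,11,has); (15,12,has); (16,5,has); (16,12,has); (16,13,has); (17,11,has); (17,12,has); (17,13,has)
step 2: rule r1; match: 0->9, 1->0, 2->1, 3->4; deleted nodes 9; deleted edges (9,0,has); (9,1,has); (9,4,has); added nodes 18, 19, 20, 21, 22, 23, 24; added edges (21,0,has); (21,18,has); (21,20,has); (22,1,has); (22,18,has); (22,19,has); (23,4,has); (23,19,has); (23,20,has); (24,18,has); (24,19,has); (24,20,has); result: nodes: 0:pt, 1:pt, 3:pt, 4:pt, 5:pt, 10:F, 11:pt, 12:pt, 13:pt, 14:F, 15:F, 16:F, 17:F, 18:pt, 19:pt, 20:pt, 21:F, 22:F, 23:F, 24:F edges: (10,0,has); (10,4,has); (10,5,has); (14,0,has); (14,11,has); (14,13,has); (15,3,has); (15,11,has); (15,12,has); (16,5,has); (16,12,has); (16,13,has); (17,11,has); (17,12,has); (17,13,has); (21,0,has); (21,18,has); (21,20,has); (22,1,has); (22,18,has); (22,19,has); (23,4,has); (23,19,has); (23,20,has); (24,18,has); (24,19,has); (24,20,has)
final:
nodes: 0:pt, 1:pt, 3:pt, 4:pt, 5:pt, 10:F, 11:pt, 12:pt, 13:pt, 14:F, 15:F, 16:F, 17:F, 18:pt, 19:pt, 20:pt, 21:F, 22:F, 23:F, 24:F
edges: (10,0,has); (10,4,has); (10,5,has); (14,0,has); (14,11,has); (14,13,has); (15,3,has); (15,11,has); (15,12,has); (16,5,has); (16,12,has); (16,13,has); (17,11,has); (17,12,has); (17,13,has); (21,0,has); (21,18,has); (21,20,has); (22,1,has); (22,18,has); (22,19,has); (23,4,has); (23,19,has); (23,20,has); (24,18,has); (24,19,has); (24,20,has)


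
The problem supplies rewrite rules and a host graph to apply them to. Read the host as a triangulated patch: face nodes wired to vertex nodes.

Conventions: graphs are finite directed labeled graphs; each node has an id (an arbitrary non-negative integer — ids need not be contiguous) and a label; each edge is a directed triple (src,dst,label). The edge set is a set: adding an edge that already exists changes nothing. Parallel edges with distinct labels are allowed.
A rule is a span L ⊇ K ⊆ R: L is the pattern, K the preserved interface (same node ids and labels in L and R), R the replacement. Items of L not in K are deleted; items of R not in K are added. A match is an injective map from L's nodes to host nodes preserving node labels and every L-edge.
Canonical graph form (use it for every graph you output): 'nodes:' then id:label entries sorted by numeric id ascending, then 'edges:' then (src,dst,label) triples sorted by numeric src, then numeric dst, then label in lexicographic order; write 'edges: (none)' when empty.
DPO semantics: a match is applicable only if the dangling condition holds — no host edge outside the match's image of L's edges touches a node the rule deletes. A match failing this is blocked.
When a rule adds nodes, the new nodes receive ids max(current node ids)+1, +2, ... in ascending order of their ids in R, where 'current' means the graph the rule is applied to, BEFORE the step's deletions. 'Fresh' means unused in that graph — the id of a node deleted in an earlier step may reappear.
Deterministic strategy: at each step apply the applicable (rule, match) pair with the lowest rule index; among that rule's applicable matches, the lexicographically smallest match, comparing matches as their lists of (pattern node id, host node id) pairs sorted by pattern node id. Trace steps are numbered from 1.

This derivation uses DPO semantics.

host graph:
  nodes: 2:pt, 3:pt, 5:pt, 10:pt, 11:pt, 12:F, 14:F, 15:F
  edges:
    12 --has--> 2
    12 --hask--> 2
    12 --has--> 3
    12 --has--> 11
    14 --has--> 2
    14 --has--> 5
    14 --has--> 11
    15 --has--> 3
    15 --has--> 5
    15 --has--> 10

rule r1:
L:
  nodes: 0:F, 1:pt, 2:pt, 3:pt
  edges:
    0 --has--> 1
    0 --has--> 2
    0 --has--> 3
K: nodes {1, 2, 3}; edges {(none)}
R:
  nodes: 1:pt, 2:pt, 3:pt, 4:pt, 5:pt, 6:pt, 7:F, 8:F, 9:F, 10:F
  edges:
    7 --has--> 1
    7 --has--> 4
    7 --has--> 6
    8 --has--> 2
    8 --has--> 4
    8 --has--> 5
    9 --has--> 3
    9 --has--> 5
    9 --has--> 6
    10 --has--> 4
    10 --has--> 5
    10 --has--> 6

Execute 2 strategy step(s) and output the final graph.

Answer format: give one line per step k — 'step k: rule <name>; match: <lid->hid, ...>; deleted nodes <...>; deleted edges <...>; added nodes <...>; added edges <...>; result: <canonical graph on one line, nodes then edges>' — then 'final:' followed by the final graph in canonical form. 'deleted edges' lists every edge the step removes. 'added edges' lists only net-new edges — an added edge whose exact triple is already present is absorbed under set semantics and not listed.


step 1: rule r1; match: 0->14, 1->2, 2->5, 3->11; deleted nodes 14; deleted edges (14,2,has); (14,5,has); (14,11,has); added nodes 16, 17, 18, 19, 20, 21, 22; added edges (19,2,has); (19,16,has); (19,18,has); (20,5,has); (20,16,has); (20,17,has); (21,11,has); (21,17,has); (21,18,has); (22,16,has); (22,17,has); (22,18,has); result: nodes: 2:pt, 3:pt, 5:pt, 10:pt, 11:pt, 12:F, 15:F, 16:pt, 17:pt, 18:pt, 19:F, 20:F, 21:F, 22:F edges: (12,2,has); (12,2,hask); (12,3,has); (12,11,has); (15,3,has); (15,5,has); (15,10,has); (19,2,has); (19,16,has); (19,18,has); (20,5,has); (20,16,has); (20,17,has); (21,11,has); (21,17,has); (21,18,has); (22,16,has); (22,17,has); (22,18,has)
step 2: rule r1; match: 0->15, 1->3, 2->5, 3->10; deleted nodes 15; deleted edges (15,3,has); (15,5,has); (15,10,has); added nodes 23, 24, 25, 26, 27, 28, 29; added edges (26,3,has); (26,23,has); (26,25,has); (27,5,has); (27,23,has); (27,24,has); (28,10,has); (28,24,has); (28,25,has); (29,23,has); (29,24,has); (29,25,has); result: nodes: 2:pt, 3:pt, 5:pt, 10:pt, 11:pt, 12:F, 16:pt, 17:pt, 18:pt, 19:F, 20:F, 21:F, 22:F, 23:pt, 24:pt, 25:pt, 26:F, 27:F, 28:F, 29:F edges: (12,2,has); (12,2,hask); (12,3,has); (12,11,has); (19,2,has); (19,16,has); (19,18,has); (20,5,has); (20,16,has); (20,17,has); (21,11,has); (21,17,has); (21,18,has); (22,16,has); (22,17,has); (22,18,has); (26,3,has); (26,23,has); (26,25,has); (27,5,has); (27,23,has); (27,24,has); (28,10,has); (28,24,has); (28,25,has); (29,23,has); (29,24,has); (29,25,has)
final:
nodes: 2:pt, 3:pt, 5:pt, 10:pt, 11:pt, 12:F, 16:pt, 17:pt, 18:pt, 19:F, 20:F, 21:F, 22:F, 23:pt, 24:pt, 25:pt, 26:F, 27:F, 28:F, 29:F
edges: (12,2,has); (12,2,hask); (12,3,has); (12,11,has); (19,2,has); (19,16,has); (19,18,has); (20,5,has); (20,16,has); (20,17,has); (21,11,has); (21,17,has); (21,18,has); (22,16,has); (22,17,has); (22,18,has); (26,3,has); (26,23,has); (26,25,has); (27,5,has); (27,23,has); (27,24,has); (28,10,has); (28,24,has); (28,25,has); (29,23,has); (29,24,has); (29,25,has)


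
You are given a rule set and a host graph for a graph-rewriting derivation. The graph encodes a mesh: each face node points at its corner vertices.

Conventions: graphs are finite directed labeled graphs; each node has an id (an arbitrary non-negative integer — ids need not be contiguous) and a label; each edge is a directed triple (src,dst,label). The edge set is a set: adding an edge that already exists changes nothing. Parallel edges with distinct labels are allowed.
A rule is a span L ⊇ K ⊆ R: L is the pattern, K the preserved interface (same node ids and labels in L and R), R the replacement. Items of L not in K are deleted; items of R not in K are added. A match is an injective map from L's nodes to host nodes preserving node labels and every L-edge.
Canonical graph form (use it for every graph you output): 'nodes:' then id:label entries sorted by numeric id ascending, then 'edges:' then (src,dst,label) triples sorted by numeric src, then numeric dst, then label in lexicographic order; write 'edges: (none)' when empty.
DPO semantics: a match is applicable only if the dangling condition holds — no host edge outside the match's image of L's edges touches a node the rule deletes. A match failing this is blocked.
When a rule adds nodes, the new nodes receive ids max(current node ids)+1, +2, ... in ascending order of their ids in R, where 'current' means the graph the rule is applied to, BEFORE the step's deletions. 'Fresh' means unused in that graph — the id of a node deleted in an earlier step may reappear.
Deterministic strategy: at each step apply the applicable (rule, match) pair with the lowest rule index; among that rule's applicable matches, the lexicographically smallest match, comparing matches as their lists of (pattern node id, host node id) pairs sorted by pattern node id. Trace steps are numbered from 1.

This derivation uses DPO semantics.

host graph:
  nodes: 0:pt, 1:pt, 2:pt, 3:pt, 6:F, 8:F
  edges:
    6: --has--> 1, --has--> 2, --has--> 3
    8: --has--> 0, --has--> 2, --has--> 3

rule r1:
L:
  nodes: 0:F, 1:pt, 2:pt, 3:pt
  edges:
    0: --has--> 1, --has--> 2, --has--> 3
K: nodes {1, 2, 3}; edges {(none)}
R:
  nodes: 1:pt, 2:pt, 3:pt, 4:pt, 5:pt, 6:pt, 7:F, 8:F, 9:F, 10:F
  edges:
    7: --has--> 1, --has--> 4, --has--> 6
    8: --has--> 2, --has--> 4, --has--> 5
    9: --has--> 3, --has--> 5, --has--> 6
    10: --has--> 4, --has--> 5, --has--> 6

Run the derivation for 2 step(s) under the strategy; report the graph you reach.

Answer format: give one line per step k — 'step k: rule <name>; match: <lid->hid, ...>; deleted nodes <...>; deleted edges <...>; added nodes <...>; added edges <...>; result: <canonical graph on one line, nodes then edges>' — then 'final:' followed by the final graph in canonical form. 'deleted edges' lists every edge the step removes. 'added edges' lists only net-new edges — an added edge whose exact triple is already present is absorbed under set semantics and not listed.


step 1: rule r1; match: 0->6, 1->1, 2->2, 3->3; deleted nodes 6; deleted edges (6,1,has); (6,2,has); (6,3,has); added nodes 9, 10, 11, 12, 13, 14, 15; added edges (12,1,has); (12,9,has); (12,11,has); (13,2,has); (13,9,has); (13,10,has); (14,3,has); (14,10,has); (14,11,has); (15,9,has); (15,10,has); (15,11,has); result: nodes: 0:pt, 1:pt, 2:pt, 3:pt, 8:F, 9:pt, 10:pt, 11:pt, 12:F, 13:F, 14:F, 15:F edges: (8,0,has); (8,2,has); (8,3,has); (12,1,has); (12,9,has); (12,11,has); (13,2,has); (13,9,has); (13,10,has); (14,3,has); (14,10,has); (14,11,has); (15,9,has); (15,10,has); (15,11,has)
step 2: rule r1; match: 0->8, 1->0, 2->2, 3->3; deleted nodes 8; deleted edges (8,0,has); (8,2,has); (8,3,has); added nodes 16, 17, 18, 19, 20, 21, 22; added edges (19,0,has); (19,16,has); (19,18,has); (20,2,has); (20,16,has); (20,17,has); (21,3,has); (21,17,has); (21,18,has); (22,16,has); (22,17,has); (22,18,has); result: nodes: 0:pt, 1:pt, 2:pt, 3:pt, 9:pt, 10:pt, 11:pt, 12:F, 13:F, 14:F, 15:F, 16:pt, 17:pt, 18:pt, 19:F, 20:F, 21:F, 22:F edges: (12,1,has); (12,9,has); (12,11,has); (13,2,has); (13,9,has); (13,10,has); (14,3,has); (14,10,has); (14,11,has); (15,9,has); (15,10,has); (15,11,has); (19,0,has); (19,16,has); (19,18,has); (20,2,has); (20,16,has); (20,17,has); (21,3,has); (21,17,has); (21,18,has); (22,16,has); (22,17,has); (22,18,has)
final:
nodes: 0:pt, 1:pt, 2:pt, 3:pt, 9:pt, 10:pt, 11:pt, 12:F, 13:F, 14:F, 15:F, 16:pt, 17:pt, 18:pt, 19:F, 20:F, 21:F, 22:F
edges: (12,1,has); (12,9,has); (12,11,has); (13,2,has); (13,9,has); (13,10,has); (14,3,has); (14,10,has); (14,11,has); (15,9,has); (15,10,has); (15,11,has); (19,0,has); (19,16,has); (19,18,has); (20,2,has); (20,16,has); (20,17,has); (21,3,has); (21,17,has); (21,18,has); (22,16,has); (22,17,has); (22,18,has)
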